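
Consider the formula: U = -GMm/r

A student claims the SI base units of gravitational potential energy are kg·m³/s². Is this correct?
Units of each symbol in U = -GMm/r:
  G (gravitational constant): m³/(kg·s²)
  M (mass): kg
  m (mass): kg
  r (distance): m  → in the denominator, contributes 1/m
  The minus sign does not affect the units.

Multiplying the contributions: [m³/(kg·s²)] · [kg] · [kg] · [1/m]
Adding exponents of each base unit: kg: 1, m: 2, s: -2
SI base units of gravitational potential energy: kg·m²/s²

The claimed units kg·m³/s² (exponents kg: 1, m: 3, s: -2) do not match the derived units kg·m²/s² (exponents kg: 1, m: 2, s: -2), so the claim is incorrect.

Answer: No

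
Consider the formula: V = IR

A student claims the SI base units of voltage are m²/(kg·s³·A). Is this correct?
Units of each symbol in V = IR:
  I (current): A
  R (resistance, in ohms): kg·m²/(s³·A²)

Multiplying the contributions: [A] · [kg·m²/(s³·A²)]
Adding exponents of each base unit: kg: 1, m: 2, s: -3, A: -1
SI base units of voltage: kg·m²/(s³·A)

The claimed units m²/(kg·s³·A) (exponents kg: -1, m: 2, s: -3, A: -1) do not match the derived units kg·m²/(s³·A) (exponents kg: 1, m: 2, s: -3, A: -1), so the claim is incorrect.

Answer: No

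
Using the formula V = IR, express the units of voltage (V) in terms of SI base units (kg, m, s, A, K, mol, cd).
Units of each symbol in V = IR:
  I (current): A
  R (resistance, in ohms): kg·m²/(s³·A²)

Multiplying the contributions: [A] · [kg·m²/(s³·A²)]
Adding exponents of each base unit: kg: 1, m: 2, s: -3, A: -1
SI base units of voltage: kg·m²/(s³·A)

Answer: kg·m²/(s³·A)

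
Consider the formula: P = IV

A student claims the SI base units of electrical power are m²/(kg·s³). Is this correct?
Units of each symbol in P = IV:
  I (current): A
  V (voltage, in volts): kg·m²/(s³·A)

Multiplying the contributions: [A] · [kg·m²/(s³·A)]
Adding exponents of each base unit: kg: 1, m: 2, s: -3
SI base units of electrical power: kg·m²/s³

The claimed units m²/(kg·s³) (exponents kg: -1, m: 2, s: -3) do not match the derived units kg·m²/s³ (exponents kg: 1, m: 2, s: -3), so the claim is incorrect.

Answer: No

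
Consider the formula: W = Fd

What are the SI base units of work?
Units of each symbol in W = Fd:
  F (force): kg·m/s²
  d (displacement): m

Multiplying the contributions: [kg·m/s²] · [m]
Adding exponents of each base unit: kg: 1, m: 2, s: -2
SI base units of work: kg·m²/s²

Answer: kg·m²/s²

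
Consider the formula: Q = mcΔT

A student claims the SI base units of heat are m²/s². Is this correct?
Units of each symbol in Q = mcΔT:
  m (mass): kg
  c (specific heat capacity, in J/(kg·K)): m²/(s²·K)
  ΔT (temperature change): K

Multiplying the contributions: [kg] · [m²/(s²·K)] · [K]
Adding exponents of each base unit: kg: 1, m: 2, s: -2
SI base units of heat: kg·m²/s²

The claimed units m²/s² (exponents m: 2, s: -2) do not match the derived units kg·m²/s² (exponents kg: 1, m: 2, s: -2), so the claim is incorrect.

Answer: No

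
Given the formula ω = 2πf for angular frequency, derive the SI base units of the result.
Units of each symbol in ω = 2πf:
  f (frequency): 1/s
  The factor 2π is dimensionless.

Multiplying the contributions: [1/s]
Adding exponents of each base unit: s: -1
SI base units of angular frequency: 1/s

Answer: 1/s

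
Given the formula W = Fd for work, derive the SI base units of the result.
Units of each symbol in W = Fd:
  F (force): kg·m/s²
  d (displacement): m

Multiplying the contributions: [kg·m/s²] · [m]
Adding exponents of each base unit: kg: 1, m: 2, s: -2
SI base units of work: kg·m²/s²

Answer: kg·m²/s²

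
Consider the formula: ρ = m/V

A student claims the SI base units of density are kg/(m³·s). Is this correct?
Units of each symbol in ρ = m/V:
  m (mass): kg
  V (volume): m³  → in the denominator, contributes 1/m³

Multiplying the contributions: [kg] · [1/m³]
Adding exponents of each base unit: kg: 1, m: -3
SI base units of density: kg/m³

The claimed units kg/(m³·s) (exponents kg: 1, m: -3, s: -1) do not match the derived units kg/m³ (exponents kg: 1, m: -3), so the claim is incorrect.

Answer: No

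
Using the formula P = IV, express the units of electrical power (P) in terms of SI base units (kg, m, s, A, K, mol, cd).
Units of each symbol in P = IV:
  I (current): A
  V (voltage, in volts): kg·m²/(s³·A)

Multiplying the contributions: [A] · [kg·m²/(s³·A)]
Adding exponents of each base unit: kg: 1, m: 2, s: -3
SI base units of electrical power: kg·m²/s³

Answer: kg·m²/s³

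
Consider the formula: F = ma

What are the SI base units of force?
Units of each symbol in F = ma:
  m (mass): kg
  a (acceleration): m/s²

Multiplying the contributions: [kg] · [m/s²]
Adding exponents of each base unit: kg: 1, m: 1, s: -2
SI base units of force: kg·m/s²

Answer: kg·m/s²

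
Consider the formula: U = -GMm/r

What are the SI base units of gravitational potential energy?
Units of each symbol in U = -GMm/r:
  G (gravitational constant): m³/(kg·s²)
  M (mass): kg
  m (mass): kg
  r (distance): m  → in the denominator, contributes 1/m
  The minus sign does not affect the units.

Multiplying the contributions: [m³/(kg·s²)] · [kg] · [kg] · [1/m]
Adding exponents of each base unit: kg: 1, m: 2, s: -2
SI base units of gravitational potential energy: kg·m²/s²

Answer: kg·m²/s²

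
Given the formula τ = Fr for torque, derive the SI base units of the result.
Units of each symbol in τ = Fr:
  F (force): kg·m/s²
  r (lever arm): m

Multiplying the contributions: [kg·m/s²] · [m]
Adding exponents of each base unit: kg: 1, m: 2, s: -2
SI base units of torque: kg·m²/s²

Answer: kg·m²/s²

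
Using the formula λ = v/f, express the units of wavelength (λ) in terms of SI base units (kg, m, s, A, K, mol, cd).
Units of each symbol in λ = v/f:
  v (wave speed): m/s
  f (frequency): 1/s  → in the denominator, contributes s

Multiplying the contributions: [m/s] · [s]
Adding exponents of each base unit: m: 1
SI base units of wavelength: m

Answer: m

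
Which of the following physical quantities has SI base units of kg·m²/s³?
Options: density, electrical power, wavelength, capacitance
Checking the SI base units of each option:
  density (ρ = m/V): kg/m³  ✗
  electrical power (P = IV): kg·m²/s³  ✓ matches
  wavelength (λ = v/f): m  ✗
  capacitance (C = Q/V): s⁴·A²/(kg·m²)  ✗

Only electrical power has units kg·m²/s³.

Answer: electrical power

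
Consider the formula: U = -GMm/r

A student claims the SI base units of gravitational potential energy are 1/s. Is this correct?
Units of each symbol in U = -GMm/r:
  G (gravitational constant): m³/(kg·s²)
  M (mass): kg
  m (mass): kg
  r (distance): m  → in the denominator, contributes 1/m
  The minus sign does not affect the units.

Multiplying the contributions: [m³/(kg·s²)] · [kg] · [kg] · [1/m]
Adding exponents of each base unit: kg: 1, m: 2, s: -2
SI base units of gravitational potential energy: kg·m²/s²

The claimed units 1/s (exponents s: -1) do not match the derived units kg·m²/s² (exponents kg: 1, m: 2, s: -2), so the claim is incorrect.

Answer: No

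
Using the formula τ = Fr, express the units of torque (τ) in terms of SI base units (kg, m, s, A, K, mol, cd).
Units of each symbol in τ = Fr:
  F (force): kg·m/s²
  r (lever arm): m

Multiplying the contributions: [kg·m/s²] · [m]
Adding exponents of each base unit: kg: 1, m: 2, s: -2
SI base units of torque: kg·m²/s²

Answer: kg·m²/s²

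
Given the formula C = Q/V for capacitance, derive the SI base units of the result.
Units of each symbol in C = Q/V:
  Q (charge, in coulombs): s·A
  V (voltage, in volts): kg·m²/(s³·A)  → in the denominator, contributes s³·A/(kg·m²)

Multiplying the contributions: [s·A] · [s³·A/(kg·m²)]
Adding exponents of each base unit: kg: -1, m: -2, s: 4, A: 2
SI base units of capacitance: s⁴·A²/(kg·m²)

Answer: s⁴·A²/(kg·m²)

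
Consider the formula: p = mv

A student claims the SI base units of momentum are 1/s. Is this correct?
Units of each symbol in p = mv:
  m (mass): kg
  v (velocity): m/s

Multiplying the contributions: [kg] · [m/s]
Adding exponents of each base unit: kg: 1, m: 1, s: -1
SI base units of momentum: kg·m/s

The claimed units 1/s (exponents s: -1) do not match the derived units kg·m/s (exponents kg: 1, m: 1, s: -1), so the claim is incorrect.

Answer: No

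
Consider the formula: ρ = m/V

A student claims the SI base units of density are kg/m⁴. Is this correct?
Units of each symbol in ρ = m/V:
  m (mass): kg
  V (volume): m³  → in the denominator, contributes 1/m³

Multiplying the contributions: [kg] · [1/m³]
Adding exponents of each base unit: kg: 1, m: -3
SI base units of density: kg/m³

The claimed units kg/m⁴ (exponents kg: 1, m: -4) do not match the derived units kg/m³ (exponents kg: 1, m: -3), so the claim is incorrect.

Answer: No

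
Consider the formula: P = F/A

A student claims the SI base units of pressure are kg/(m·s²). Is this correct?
Units of each symbol in P = F/A:
  F (force): kg·m/s²
  A (area): m²  → in the denominator, contributes 1/m²

Multiplying the contributions: [kg·m/s²] · [1/m²]
Adding exponents of each base unit: kg: 1, m: -1, s: -2
SI base units of pressure: kg/(m·s²)

The claimed units kg/(m·s²) match the derived units, so the claim is correct.

Answer: Yes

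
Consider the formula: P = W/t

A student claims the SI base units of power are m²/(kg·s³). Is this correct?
Units of each symbol in P = W/t:
  W (work): kg·m²/s²
  t (time): s  → in the denominator, contributes 1/s

Multiplying the contributions: [kg·m²/s²] · [1/s]
Adding exponents of each base unit: kg: 1, m: 2, s: -3
SI base units of power: kg·m²/s³

The claimed units m²/(kg·s³) (exponents kg: -1, m: 2, s: -3) do not match the derived units kg·m²/s³ (exponents kg: 1, m: 2, s: -3), so the claim is incorrect.

Answer: No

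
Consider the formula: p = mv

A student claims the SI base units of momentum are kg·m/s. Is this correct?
Units of each symbol in p = mv:
  m (mass): kg
  v (velocity): m/s

Multiplying the contributions: [kg] · [m/s]
Adding exponents of each base unit: kg: 1, m: 1, s: -1
SI base units of momentum: kg·m/s

The claimed units kg·m/s match the derived units, so the claim is correct.

Answer: Yes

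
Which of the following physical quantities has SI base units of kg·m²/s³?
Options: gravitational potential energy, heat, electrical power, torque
Checking the SI base units of each option:
  gravitational potential energy (U = -GMm/r): kg·m²/s²  ✗
  heat (Q = mcΔT): kg·m²/s²  ✗
  electrical power (P = IV): kg·m²/s³  ✓ matches
  torque (τ = Fr): kg·m²/s²  ✗

Only electrical power has units kg·m²/s³.

Answer: electrical power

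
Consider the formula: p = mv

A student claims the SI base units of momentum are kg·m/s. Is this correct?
Units of each symbol in p = mv:
  m (mass): kg
  v (velocity): m/s

Multiplying the contributions: [kg] · [m/s]
Adding exponents of each base unit: kg: 1, m: 1, s: -1
SI base units of momentum: kg·m/s

The claimed units kg·m/s match the derived units, so the claim is correct.

Answer: Yes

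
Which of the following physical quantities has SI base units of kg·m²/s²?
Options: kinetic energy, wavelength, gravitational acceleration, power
Checking the SI base units of each option:
  kinetic energy (E = ½mv²): kg·m²/s²  ✓ matches
  wavelength (λ = v/f): m  ✗
  gravitational acceleration (g = GM/r²): m/s²  ✗
  power (P = W/t): kg·m²/s³  ✗

Only kinetic energy has units kg·m²/s².

Answer: kinetic energy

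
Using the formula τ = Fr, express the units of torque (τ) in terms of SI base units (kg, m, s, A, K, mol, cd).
Units of each symbol in τ = Fr:
  F (force): kg·m/s²
  r (lever arm): m

Multiplying the contributions: [kg·m/s²] · [m]
Adding exponents of each base unit: kg: 1, m: 2, s: -2
SI base units of torque: kg·m²/s²

Answer: kg·m²/s²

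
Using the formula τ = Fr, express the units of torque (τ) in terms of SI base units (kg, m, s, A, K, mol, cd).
Units of each symbol in τ = Fr:
  F (force): kg·m/s²
  r (lever arm): m

Multiplying the contributions: [kg·m/s²] · [m]
Adding exponents of each base unit: kg: 1, m: 2, s: -2
SI base units of torque: kg·m²/s²

Answer: kg·m²/s²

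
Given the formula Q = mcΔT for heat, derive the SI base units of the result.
Units of each symbol in Q = mcΔT:
  m (mass): kg
  c (specific heat capacity, in J/(kg·K)): m²/(s²·K)
  ΔT (temperature change): K

Multiplying the contributions: [kg] · [m²/(s²·K)] · [K]
Adding exponents of each base unit: kg: 1, m: 2, s: -2
SI base units of heat: kg·m²/s²

Answer: kg·m²/s²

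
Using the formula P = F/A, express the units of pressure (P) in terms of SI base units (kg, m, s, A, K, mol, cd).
Units of each symbol in P = F/A:
  F (force): kg·m/s²
  A (area): m²  → in the denominator, contributes 1/m²

Multiplying the contributions: [kg·m/s²] · [1/m²]
Adding exponents of each base unit: kg: 1, m: -1, s: -2
SI base units of pressure: kg/(m·s²)

Answer: kg/(m·s²)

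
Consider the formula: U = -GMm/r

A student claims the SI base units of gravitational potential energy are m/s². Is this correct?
Units of each symbol in U = -GMm/r:
  G (gravitational constant): m³/(kg·s²)
  M (mass): kg
  m (mass): kg
  r (distance): m  → in the denominator, contributes 1/m
  The minus sign does not affect the units.

Multiplying the contributions: [m³/(kg·s²)] · [kg] · [kg] · [1/m]
Adding exponents of each base unit: kg: 1, m: 2, s: -2
SI base units of gravitational potential energy: kg·m²/s²

The claimed units m/s² (exponents m: 1, s: -2) do not match the derived units kg·m²/s² (exponents kg: 1, m: 2, s: -2), so the claim is incorrect.

Answer: No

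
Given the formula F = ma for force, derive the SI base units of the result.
Units of each symbol in F = ma:
  m (mass): kg
  a (acceleration): m/s²

Multiplying the contributions: [kg] · [m/s²]
Adding exponents of each base unit: kg: 1, m: 1, s: -2
SI base units of force: kg·m/s²

Answer: kg·m/s²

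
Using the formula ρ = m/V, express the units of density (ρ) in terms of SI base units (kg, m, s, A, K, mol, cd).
Units of each symbol in ρ = m/V:
  m (mass): kg
  V (volume): m³  → in the denominator, contributes 1/m³

Multiplying the contributions: [kg] · [1/m³]
Adding exponents of each base unit: kg: 1, m: -3
SI base units of density: kg/m³

Answer: kg/m³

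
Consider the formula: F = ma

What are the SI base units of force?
Units of each symbol in F = ma:
  m (mass): kg
  a (acceleration): m/s²

Multiplying the contributions: [kg] · [m/s²]
Adding exponents of each base unit: kg: 1, m: 1, s: -2
SI base units of force: kg·m/s²

Answer: kg·m/s²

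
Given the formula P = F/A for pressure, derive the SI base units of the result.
Units of each symbol in P = F/A:
  F (force): kg·m/s²
  A (area): m²  → in the denominator, contributes 1/m²

Multiplying the contributions: [kg·m/s²] · [1/m²]
Adding exponents of each base unit: kg: 1, m: -1, s: -2
SI base units of pressure: kg/(m·s²)

Answer: kg/(m·s²)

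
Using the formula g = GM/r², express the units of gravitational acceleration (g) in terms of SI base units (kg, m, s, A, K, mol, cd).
Units of each symbol in g = GM/r²:
  G (gravitational constant): m³/(kg·s²)
  M (mass): kg
  r (distance): m  → to the power 2 in the denominator, contributes 1/m²

Multiplying the contributions: [m³/(kg·s²)] · [kg] · [1/m²]
Adding exponents of each base unit: m: 1, s: -2
SI base units of gravitational acceleration: m/s²

Answer: m/s²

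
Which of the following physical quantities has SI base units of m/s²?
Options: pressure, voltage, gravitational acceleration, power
Checking the SI base units of each option:
  pressure (P = F/A): kg/(m·s²)  ✗
  voltage (V = IR): kg·m²/(s³·A)  ✗
  gravitational acceleration (g = GM/r²): m/s²  ✓ matches
  power (P = W/t): kg·m²/s³  ✗

Only gravitational acceleration has units m/s².

Answer: gravitational acceleration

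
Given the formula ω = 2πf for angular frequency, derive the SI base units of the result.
Units of each symbol in ω = 2πf:
  f (frequency): 1/s
  The factor 2π is dimensionless.

Multiplying the contributions: [1/s]
Adding exponents of each base unit: s: -1
SI base units of angular frequency: 1/s

Answer: 1/s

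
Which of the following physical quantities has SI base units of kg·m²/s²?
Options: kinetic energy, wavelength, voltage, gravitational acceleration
Checking the SI base units of each option:
  kinetic energy (E = ½mv²): kg·m²/s²  ✓ matches
  wavelength (λ = v/f): m  ✗
  voltage (V = IR): kg·m²/(s³·A)  ✗
  gravitational acceleration (g = GM/r²): m/s²  ✗

Only kinetic energy has units kg·m²/s².

Answer: kinetic energy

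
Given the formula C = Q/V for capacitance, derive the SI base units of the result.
Units of each symbol in C = Q/V:
  Q (charge, in coulombs): s·A
  V (voltage, in volts): kg·m²/(s³·A)  → in the denominator, contributes s³·A/(kg·m²)

Multiplying the contributions: [s·A] · [s³·A/(kg·m²)]
Adding exponents of each base unit: kg: -1, m: -2, s: 4, A: 2
SI base units of capacitance: s⁴·A²/(kg·m²)

Answer: s⁴·A²/(kg·m²)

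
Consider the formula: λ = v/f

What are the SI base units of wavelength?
Units of each symbol in λ = v/f:
  v (wave speed): m/s
  f (frequency): 1/s  → in the denominator, contributes s

Multiplying the contributions: [m/s] · [s]
Adding exponents of each base unit: m: 1
SI base units of wavelength: m

Answer: m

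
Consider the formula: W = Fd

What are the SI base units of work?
Units of each symbol in W = Fd:
  F (force): kg·m/s²
  d (displacement): m

Multiplying the contributions: [kg·m/s²] · [m]
Adding exponents of each base unit: kg: 1, m: 2, s: -2
SI base units of work: kg·m²/s²

Answer: kg·m²/s²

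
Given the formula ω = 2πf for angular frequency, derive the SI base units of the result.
Units of each symbol in ω = 2πf:
  f (frequency): 1/s
  The factor 2π is dimensionless.

Multiplying the contributions: [1/s]
Adding exponents of each base unit: s: -1
SI base units of angular frequency: 1/s

Answer: 1/s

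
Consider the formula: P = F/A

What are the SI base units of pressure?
Units of each symbol in P = F/A:
  F (force): kg·m/s²
  A (area): m²  → in the denominator, contributes 1/m²

Multiplying the contributions: [kg·m/s²] · [1/m²]
Adding exponents of each base unit: kg: 1, m: -1, s: -2
SI base units of pressure: kg/(m·s²)

Answer: kg/(m·s²)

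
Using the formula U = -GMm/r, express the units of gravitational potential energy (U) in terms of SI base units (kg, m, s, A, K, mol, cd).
Units of each symbol in U = -GMm/r:
  G (gravitational constant): m³/(kg·s²)
  M (mass): kg
  m (mass): kg
  r (distance): m  → in the denominator, contributes 1/m
  The minus sign does not affect the units.

Multiplying the contributions: [m³/(kg·s²)] · [kg] · [kg] · [1/m]
Adding exponents of each base unit: kg: 1, m: 2, s: -2
SI base units of gravitational potential energy: kg·m²/s²

Answer: kg·m²/s²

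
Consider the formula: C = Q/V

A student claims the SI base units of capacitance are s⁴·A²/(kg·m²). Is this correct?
Units of each symbol in C = Q/V:
  Q (charge, in coulombs): s·A
  V (voltage, in volts): kg·m²/(s³·A)  → in the denominator, contributes s³·A/(kg·m²)

Multiplying the contributions: [s·A] · [s³·A/(kg·m²)]
Adding exponents of each base unit: kg: -1, m: -2, s: 4, A: 2
SI base units of capacitance: s⁴·A²/(kg·m²)

The claimed units s⁴·A²/(kg·m²) match the derived units, so the claim is correct.

Answer: Yes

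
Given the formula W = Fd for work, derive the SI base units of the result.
Units of each symbol in W = Fd:
  F (force): kg·m/s²
  d (displacement): m

Multiplying the contributions: [kg·m/s²] · [m]
Adding exponents of each base unit: kg: 1, m: 2, s: -2
SI base units of work: kg·m²/s²

Answer: kg·m²/s²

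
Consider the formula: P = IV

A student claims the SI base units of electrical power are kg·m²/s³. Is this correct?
Units of each symbol in P = IV:
  I (current): A
  V (voltage, in volts): kg·m²/(s³·A)

Multiplying the contributions: [A] · [kg·m²/(s³·A)]
Adding exponents of each base unit: kg: 1, m: 2, s: -3
SI base units of electrical power: kg·m²/s³

The claimed units kg·m²/s³ match the derived units, so the claim is correct.

Answer: Yes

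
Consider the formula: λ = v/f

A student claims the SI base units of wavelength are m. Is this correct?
Units of each symbol in λ = v/f:
  v (wave speed): m/s
  f (frequency): 1/s  → in the denominator, contributes s

Multiplying the contributions: [m/s] · [s]
Adding exponents of each base unit: m: 1
SI base units of wavelength: m

The claimed units m match the derived units, so the claim is correct.

Answer: Yes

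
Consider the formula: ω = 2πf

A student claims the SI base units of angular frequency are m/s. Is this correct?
Units of each symbol in ω = 2πf:
  f (frequency): 1/s
  The factor 2π is dimensionless.

Multiplying the contributions: [1/s]
Adding exponents of each base unit: s: -1
SI base units of angular frequency: 1/s

The claimed units m/s (exponents m: 1, s: -1) do not match the derived units 1/s (exponents s: -1), so the claim is incorrect.

Answer: No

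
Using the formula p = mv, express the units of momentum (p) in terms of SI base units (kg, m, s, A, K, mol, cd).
Units of each symbol in p = mv:
  m (mass): kg
  v (velocity): m/s

Multiplying the contributions: [kg] · [m/s]
Adding exponents of each base unit: kg: 1, m: 1, s: -1
SI base units of momentum: kg·m/s

Answer: kg·m/s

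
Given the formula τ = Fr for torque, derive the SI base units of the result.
Units of each symbol in τ = Fr:
  F (force): kg·m/s²
  r (lever arm): m

Multiplying the contributions: [kg·m/s²] · [m]
Adding exponents of each base unit: kg: 1, m: 2, s: -2
SI base units of torque: kg·m²/s²

Answer: kg·m²/s²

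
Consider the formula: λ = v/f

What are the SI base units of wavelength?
Units of each symbol in λ = v/f:
  v (wave speed): m/s
  f (frequency): 1/s  → in the denominator, contributes s

Multiplying the contributions: [m/s] · [s]
Adding exponents of each base unit: m: 1
SI base units of wavelength: m

Answer: m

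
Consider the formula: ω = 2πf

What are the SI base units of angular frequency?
Units of each symbol in ω = 2πf:
  f (frequency): 1/s
  The factor 2π is dimensionless.

Multiplying the contributions: [1/s]
Adding exponents of each base unit: s: -1
SI base units of angular frequency: 1/s

Answer: 1/s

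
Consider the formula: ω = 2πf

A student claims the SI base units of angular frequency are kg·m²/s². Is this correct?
Units of each symbol in ω = 2πf:
  f (frequency): 1/s
  The factor 2π is dimensionless.

Multiplying the contributions: [1/s]
Adding exponents of each base unit: s: -1
SI base units of angular frequency: 1/s

The claimed units kg·m²/s² (exponents kg: 1, m: 2, s: -2) do not match the derived units 1/s (exponents s: -1), so the claim is incorrect.

Answer: No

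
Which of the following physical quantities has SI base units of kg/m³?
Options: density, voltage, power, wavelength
Checking the SI base units of each option:
  density (ρ = m/V): kg/m³  ✓ matches
  voltage (V = IR): kg·m²/(s³·A)  ✗
  power (P = W/t): kg·m²/s³  ✗
  wavelength (λ = v/f): m  ✗

Only density has units kg/m³.

Answer: density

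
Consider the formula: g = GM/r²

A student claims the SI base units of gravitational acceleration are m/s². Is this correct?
Units of each symbol in g = GM/r²:
  G (gravitational constant): m³/(kg·s²)
  M (mass): kg
  r (distance): m  → to the power 2 in the denominator, contributes 1/m²

Multiplying the contributions: [m³/(kg·s²)] · [kg] · [1/m²]
Adding exponents of each base unit: m: 1, s: -2
SI base units of gravitational acceleration: m/s²

The claimed units m/s² match the derived units, so the claim is correct.

Answer: Yes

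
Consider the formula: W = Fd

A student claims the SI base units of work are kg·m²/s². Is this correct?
Units of each symbol in W = Fd:
  F (force): kg·m/s²
  d (displacement): m

Multiplying the contributions: [kg·m/s²] · [m]
Adding exponents of each base unit: kg: 1, m: 2, s: -2
SI base units of work: kg·m²/s²

The claimed units kg·m²/s² match the derived units, so the claim is correct.

Answer: Yes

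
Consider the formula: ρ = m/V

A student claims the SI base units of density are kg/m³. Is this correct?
Units of each symbol in ρ = m/V:
  m (mass): kg
  V (volume): m³  → in the denominator, contributes 1/m³

Multiplying the contributions: [kg] · [1/m³]
Adding exponents of each base unit: kg: 1, m: -3
SI base units of density: kg/m³

The claimed units kg/m³ match the derived units, so the claim is correct.

Answer: Yes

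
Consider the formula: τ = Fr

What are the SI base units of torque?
Units of each symbol in τ = Fr:
  F (force): kg·m/s²
  r (lever arm): m

Multiplying the contributions: [kg·m/s²] · [m]
Adding exponents of each base unit: kg: 1, m: 2, s: -2
SI base units of torque: kg·m²/s²

Answer: kg·m²/s²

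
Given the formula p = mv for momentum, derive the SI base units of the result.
Units of each symbol in p = mv:
  m (mass): kg
  v (velocity): m/s

Multiplying the contributions: [kg] · [m/s]
Adding exponents of each base unit: kg: 1, m: 1, s: -1
SI base units of momentum: kg·m/s

Answer: kg·m/s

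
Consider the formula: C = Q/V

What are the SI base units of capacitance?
Units of each symbol in C = Q/V:
  Q (charge, in coulombs): s·A
  V (voltage, in volts): kg·m²/(s³·A)  → in the denominator, contributes s³·A/(kg·m²)

Multiplying the contributions: [s·A] · [s³·A/(kg·m²)]
Adding exponents of each base unit: kg: -1, m: -2, s: 4, A: 2
SI base units of capacitance: s⁴·A²/(kg·m²)

Answer: s⁴·A²/(kg·m²)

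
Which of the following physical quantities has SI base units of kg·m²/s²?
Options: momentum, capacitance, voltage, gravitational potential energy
Checking the SI base units of each option:
  momentum (p = mv): kg·m/s  ✗
  capacitance (C = Q/V): s⁴·A²/(kg·m²)  ✗
  voltage (V = IR): kg·m²/(s³·A)  ✗
  gravitational potential energy (U = -GMm/r): kg·m²/s²  ✓ matches

Only gravitational potential energy has units kg·m²/s².

Answer: gravitational potential energy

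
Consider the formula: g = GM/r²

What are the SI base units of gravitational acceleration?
Units of each symbol in g = GM/r²:
  G (gravitational constant): m³/(kg·s²)
  M (mass): kg
  r (distance): m  → to the power 2 in the denominator, contributes 1/m²

Multiplying the contributions: [m³/(kg·s²)] · [kg] · [1/m²]
Adding exponents of each base unit: m: 1, s: -2
SI base units of gravitational acceleration: m/s²

Answer: m/s²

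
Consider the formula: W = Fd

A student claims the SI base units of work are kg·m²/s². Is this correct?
Units of each symbol in W = Fd:
  F (force): kg·m/s²
  d (displacement): m

Multiplying the contributions: [kg·m/s²] · [m]
Adding exponents of each base unit: kg: 1, m: 2, s: -2
SI base units of work: kg·m²/s²

The claimed units kg·m²/s² match the derived units, so the claim is correct.

Answer: Yes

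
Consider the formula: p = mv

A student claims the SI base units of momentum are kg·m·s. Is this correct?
Units of each symbol in p = mv:
  m (mass): kg
  v (velocity): m/s

Multiplying the contributions: [kg] · [m/s]
Adding exponents of each base unit: kg: 1, m: 1, s: -1
SI base units of momentum: kg·m/s

The claimed units kg·m·s (exponents kg: 1, m: 1, s: 1) do not match the derived units kg·m/s (exponents kg: 1, m: 1, s: -1), so the claim is incorrect.

Answer: No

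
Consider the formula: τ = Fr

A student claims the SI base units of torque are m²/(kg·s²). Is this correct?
Units of each symbol in τ = Fr:
  F (force): kg·m/s²
  r (lever arm): m

Multiplying the contributions: [kg·m/s²] · [m]
Adding exponents of each base unit: kg: 1, m: 2, s: -2
SI base units of torque: kg·m²/s²

The claimed units m²/(kg·s²) (exponents kg: -1, m: 2, s: -2) do not match the derived units kg·m²/s² (exponents kg: 1, m: 2, s: -2), so the claim is incorrect.

Answer: No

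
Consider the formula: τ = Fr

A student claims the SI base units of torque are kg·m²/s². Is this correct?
Units of each symbol in τ = Fr:
  F (force): kg·m/s²
  r (lever arm): m

Multiplying the contributions: [kg·m/s²] · [m]
Adding exponents of each base unit: kg: 1, m: 2, s: -2
SI base units of torque: kg·m²/s²

The claimed units kg·m²/s² match the derived units, so the claim is correct.

Answer: Yes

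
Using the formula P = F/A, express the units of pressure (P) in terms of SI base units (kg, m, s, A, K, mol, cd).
Units of each symbol in P = F/A:
  F (force): kg·m/s²
  A (area): m²  → in the denominator, contributes 1/m²

Multiplying the contributions: [kg·m/s²] · [1/m²]
Adding exponents of each base unit: kg: 1, m: -1, s: -2
SI base units of pressure: kg/(m·s²)

Answer: kg/(m·s²)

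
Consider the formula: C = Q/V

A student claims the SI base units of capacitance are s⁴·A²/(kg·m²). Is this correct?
Units of each symbol in C = Q/V:
  Q (charge, in coulombs): s·A
  V (voltage, in volts): kg·m²/(s³·A)  → in the denominator, contributes s³·A/(kg·m²)

Multiplying the contributions: [s·A] · [s³·A/(kg·m²)]
Adding exponents of each base unit: kg: -1, m: -2, s: 4, A: 2
SI base units of capacitance: s⁴·A²/(kg·m²)

The claimed units s⁴·A²/(kg·m²) match the derived units, so the claim is correct.

Answer: Yes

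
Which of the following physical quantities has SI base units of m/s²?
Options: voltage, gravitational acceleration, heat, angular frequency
Checking the SI base units of each option:
  voltage (V = IR): kg·m²/(s³·A)  ✗
  gravitational acceleration (g = GM/r²): m/s²  ✓ matches
  heat (Q = mcΔT): kg·m²/s²  ✗
  angular frequency (ω = 2πf): 1/s  ✗

Only gravitational acceleration has units m/s².

Answer: gravitational acceleration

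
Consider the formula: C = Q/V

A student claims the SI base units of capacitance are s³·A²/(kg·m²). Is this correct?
Units of each symbol in C = Q/V:
  Q (charge, in coulombs): s·A
  V (voltage, in volts): kg·m²/(s³·A)  → in the denominator, contributes s³·A/(kg·m²)

Multiplying the contributions: [s·A] · [s³·A/(kg·m²)]
Adding exponents of each base unit: kg: -1, m: -2, s: 4, A: 2
SI base units of capacitance: s⁴·A²/(kg·m²)

The claimed units s³·A²/(kg·m²) (exponents kg: -1, m: -2, s: 3, A: 2) do not match the derived units s⁴·A²/(kg·m²) (exponents kg: -1, m: -2, s: 4, A: 2), so the claim is incorrect.

Answer: No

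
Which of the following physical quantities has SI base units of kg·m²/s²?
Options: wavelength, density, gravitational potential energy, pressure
Checking the SI base units of each option:
  wavelength (λ = v/f): m  ✗
  density (ρ = m/V): kg/m³  ✗
  gravitational potential energy (U = -GMm/r): kg·m²/s²  ✓ matches
  pressure (P = F/A): kg/(m·s²)  ✗

Only gravitational potential energy has units kg·m²/s².

Answer: gravitational potential energy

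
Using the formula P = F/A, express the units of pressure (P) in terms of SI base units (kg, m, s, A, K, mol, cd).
Units of each symbol in P = F/A:
  F (force): kg·m/s²
  A (area): m²  → in the denominator, contributes 1/m²

Multiplying the contributions: [kg·m/s²] · [1/m²]
Adding exponents of each base unit: kg: 1, m: -1, s: -2
SI base units of pressure: kg/(m·s²)

Answer: kg/(m·s²)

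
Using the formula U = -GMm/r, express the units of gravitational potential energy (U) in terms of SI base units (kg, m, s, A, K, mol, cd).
Units of each symbol in U = -GMm/r:
  G (gravitational constant): m³/(kg·s²)
  M (mass): kg
  m (mass): kg
  r (distance): m  → in the denominator, contributes 1/m
  The minus sign does not affect the units.

Multiplying the contributions: [m³/(kg·s²)] · [kg] · [kg] · [1/m]
Adding exponents of each base unit: kg: 1, m: 2, s: -2
SI base units of gravitational potential energy: kg·m²/s²

Answer: kg·m²/s²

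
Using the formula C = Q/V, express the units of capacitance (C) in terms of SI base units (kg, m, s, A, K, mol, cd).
Units of each symbol in C = Q/V:
  Q (charge, in coulombs): s·A
  V (voltage, in volts): kg·m²/(s³·A)  → in the denominator, contributes s³·A/(kg·m²)

Multiplying the contributions: [s·A] · [s³·A/(kg·m²)]
Adding exponents of each base unit: kg: -1, m: -2, s: 4, A: 2
SI base units of capacitance: s⁴·A²/(kg·m²)

Answer: s⁴·A²/(kg·m²)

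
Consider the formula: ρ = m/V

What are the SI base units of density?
Units of each symbol in ρ = m/V:
  m (mass): kg
  V (volume): m³  → in the denominator, contributes 1/m³

Multiplying the contributions: [kg] · [1/m³]
Adding exponents of each base unit: kg: 1, m: -3
SI base units of density: kg/m³

Answer: kg/m³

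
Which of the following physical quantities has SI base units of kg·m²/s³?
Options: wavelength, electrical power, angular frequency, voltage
Checking the SI base units of each option:
  wavelength (λ = v/f): m  ✗
  electrical power (P = IV): kg·m²/s³  ✓ matches
  angular frequency (ω = 2πf): 1/s  ✗
  voltage (V = IR): kg·m²/(s³·A)  ✗

Only electrical power has units kg·m²/s³.

Answer: electrical power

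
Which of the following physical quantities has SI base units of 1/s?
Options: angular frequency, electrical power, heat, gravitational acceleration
Checking the SI base units of each option:
  angular frequency (ω = 2πf): 1/s  ✓ matches
  electrical power (P = IV): kg·m²/s³  ✗
  heat (Q = mcΔT): kg·m²/s²  ✗
  gravitational acceleration (g = GM/r²): m/s²  ✗

Only angular frequency has units 1/s.

Answer: angular frequency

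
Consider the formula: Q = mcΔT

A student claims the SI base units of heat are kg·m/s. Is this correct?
Units of each symbol in Q = mcΔT:
  m (mass): kg
  c (specific heat capacity, in J/(kg·K)): m²/(s²·K)
  ΔT (temperature change): K

Multiplying the contributions: [kg] · [m²/(s²·K)] · [K]
Adding exponents of each base unit: kg: 1, m: 2, s: -2
SI base units of heat: kg·m²/s²

The claimed units kg·m/s (exponents kg: 1, m: 1, s: -1) do not match the derived units kg·m²/s² (exponents kg: 1, m: 2, s: -2), so the claim is incorrect.

Answer: No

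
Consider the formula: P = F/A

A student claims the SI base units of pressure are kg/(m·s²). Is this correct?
Units of each symbol in P = F/A:
  F (force): kg·m/s²
  A (area): m²  → in the denominator, contributes 1/m²

Multiplying the contributions: [kg·m/s²] · [1/m²]
Adding exponents of each base unit: kg: 1, m: -1, s: -2
SI base units of pressure: kg/(m·s²)

The claimed units kg/(m·s²) match the derived units, so the claim is correct.

Answer: Yes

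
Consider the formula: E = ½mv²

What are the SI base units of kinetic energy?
Units of each symbol in E = ½mv²:
  m (mass): kg
  v (speed): m/s  → to the power 2, contributes m²/s²
  The factor ½ is dimensionless.

Multiplying the contributions: [kg] · [m²/s²]
Adding exponents of each base unit: kg: 1, m: 2, s: -2
SI base units of kinetic energy: kg·m²/s²

Answer: kg·m²/s²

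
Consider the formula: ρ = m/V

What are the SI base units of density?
Units of each symbol in ρ = m/V:
  m (mass): kg
  V (volume): m³  → in the denominator, contributes 1/m³

Multiplying the contributions: [kg] · [1/m³]
Adding exponents of each base unit: kg: 1, m: -3
SI base units of density: kg/m³

Answer: kg/m³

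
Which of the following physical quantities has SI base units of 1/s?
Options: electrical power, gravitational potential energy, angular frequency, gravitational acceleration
Checking the SI base units of each option:
  electrical power (P = IV): kg·m²/s³  ✗
  gravitational potential energy (U = -GMm/r): kg·m²/s²  ✗
  angular frequency (ω = 2πf): 1/s  ✓ matches
  gravitational acceleration (g = GM/r²): m/s²  ✗

Only angular frequency has units 1/s.

Answer: angular frequency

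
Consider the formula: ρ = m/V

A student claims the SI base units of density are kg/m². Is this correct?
Units of each symbol in ρ = m/V:
  m (mass): kg
  V (volume): m³  → in the denominator, contributes 1/m³

Multiplying the contributions: [kg] · [1/m³]
Adding exponents of each base unit: kg: 1, m: -3
SI base units of density: kg/m³

The claimed units kg/m² (exponents kg: 1, m: -2) do not match the derived units kg/m³ (exponents kg: 1, m: -3), so the claim is incorrect.

Answer: No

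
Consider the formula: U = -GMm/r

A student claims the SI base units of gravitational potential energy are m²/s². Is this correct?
Units of each symbol in U = -GMm/r:
  G (gravitational constant): m³/(kg·s²)
  M (mass): kg
  m (mass): kg
  r (distance): m  → in the denominator, contributes 1/m
  The minus sign does not affect the units.

Multiplying the contributions: [m³/(kg·s²)] · [kg] · [kg] · [1/m]
Adding exponents of each base unit: kg: 1, m: 2, s: -2
SI base units of gravitational potential energy: kg·m²/s²

The claimed units m²/s² (exponents m: 2, s: -2) do not match the derived units kg·m²/s² (exponents kg: 1, m: 2, s: -2), so the claim is incorrect.

Answer: No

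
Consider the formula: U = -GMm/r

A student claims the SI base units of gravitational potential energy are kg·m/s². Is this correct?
Units of each symbol in U = -GMm/r:
  G (gravitational constant): m³/(kg·s²)
  M (mass): kg
  m (mass): kg
  r (distance): m  → in the denominator, contributes 1/m
  The minus sign does not affect the units.

Multiplying the contributions: [m³/(kg·s²)] · [kg] · [kg] · [1/m]
Adding exponents of each base unit: kg: 1, m: 2, s: -2
SI base units of gravitational potential energy: kg·m²/s²

The claimed units kg·m/s² (exponents kg: 1, m: 1, s: -2) do not match the derived units kg·m²/s² (exponents kg: 1, m: 2, s: -2), so the claim is incorrect.

Answer: No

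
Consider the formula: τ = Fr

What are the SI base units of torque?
Units of each symbol in τ = Fr:
  F (force): kg·m/s²
  r (lever arm): m

Multiplying the contributions: [kg·m/s²] · [m]
Adding exponents of each base unit: kg: 1, m: 2, s: -2
SI base units of torque: kg·m²/s²

Answer: kg·m²/s²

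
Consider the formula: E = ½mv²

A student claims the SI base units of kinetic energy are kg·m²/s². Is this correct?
Units of each symbol in E = ½mv²:
  m (mass): kg
  v (speed): m/s  → to the power 2, contributes m²/s²
  The factor ½ is dimensionless.

Multiplying the contributions: [kg] · [m²/s²]
Adding exponents of each base unit: kg: 1, m: 2, s: -2
SI base units of kinetic energy: kg·m²/s²

The claimed units kg·m²/s² match the derived units, so the claim is correct.

Answer: Yes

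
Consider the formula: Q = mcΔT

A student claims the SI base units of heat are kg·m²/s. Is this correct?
Units of each symbol in Q = mcΔT:
  m (mass): kg
  c (specific heat capacity, in J/(kg·K)): m²/(s²·K)
  ΔT (temperature change): K

Multiplying the contributions: [kg] · [m²/(s²·K)] · [K]
Adding exponents of each base unit: kg: 1, m: 2, s: -2
SI base units of heat: kg·m²/s²

The claimed units kg·m²/s (exponents kg: 1, m: 2, s: -1) do not match the derived units kg·m²/s² (exponents kg: 1, m: 2, s: -2), so the claim is incorrect.

Answer: No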